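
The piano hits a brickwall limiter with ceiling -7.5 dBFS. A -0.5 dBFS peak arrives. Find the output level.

The limiter clamps the peak to its -7.5 dBFS ceiling.

-7.5 dBFS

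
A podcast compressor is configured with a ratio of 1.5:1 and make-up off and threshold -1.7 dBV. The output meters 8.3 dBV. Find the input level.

Post-compression overshoot = 8.3 − (-1.7) = 10 dB.
Input overshoot = R × output overshoot = 15 dB → input = -1.7 + 15 = 13.3 dBV.

13.3 dBV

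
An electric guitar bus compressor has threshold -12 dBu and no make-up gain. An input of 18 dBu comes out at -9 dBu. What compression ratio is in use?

10:1

Input overshoot = 18 − (-12) = 30 dB; output overshoot = -9 − (-12) = 3 dB.
Ratio = 30 / 3 = 10.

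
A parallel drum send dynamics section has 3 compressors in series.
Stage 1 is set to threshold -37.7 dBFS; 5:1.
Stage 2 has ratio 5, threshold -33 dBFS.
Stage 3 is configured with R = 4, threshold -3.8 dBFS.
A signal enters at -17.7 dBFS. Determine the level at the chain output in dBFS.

-33.7 dBFS

Stage 1: 20 dB above -37.7 dBFS, reduced 5:1 to 4 dB above → -33.7 dBFS.
Stage 2: -33.7 dBFS is at or below the -33 dBFS threshold — no compression; output -33.7 dBFS.
Stage 3: -33.7 dBFS is at or below the -3.8 dBFS threshold — no compression; output -33.7 dBFS.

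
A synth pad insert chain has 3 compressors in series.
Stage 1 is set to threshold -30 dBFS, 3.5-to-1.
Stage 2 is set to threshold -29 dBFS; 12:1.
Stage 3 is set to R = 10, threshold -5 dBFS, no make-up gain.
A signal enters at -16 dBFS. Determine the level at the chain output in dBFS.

-28.75 dBFS

Stage 1: overshoot 14 dB → 14/3.5 = 4 dB → -26 dBFS.
Stage 2: -26 dBFS is 3 dB over -29 dBFS; at 12:1 that becomes 0.25 dB over, giving -28.75 dBFS.
Stage 3: -28.75 dBFS is at or below the -5 dBFS threshold — no compression; output -28.75 dBFS.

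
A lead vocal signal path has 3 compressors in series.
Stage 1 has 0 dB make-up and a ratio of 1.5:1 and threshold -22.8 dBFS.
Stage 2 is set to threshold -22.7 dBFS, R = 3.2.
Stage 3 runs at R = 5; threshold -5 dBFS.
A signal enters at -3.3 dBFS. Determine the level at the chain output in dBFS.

Stage 1: -3.3 dBFS is 19.5 dB over -22.8 dBFS; at 1.5:1 that becomes 13 dB over, giving -9.8 dBFS.
Stage 2: -9.8 dBFS is 12.9 dB over -22.7 dBFS; at 3.2:1 that becomes 4.03125 dB over, giving -18.66875 dBFS.
Stage 3: -18.66875 dBFS is at or below the -5 dBFS threshold — no compression; output -18.66875 dBFS.

-18.66875 dBFS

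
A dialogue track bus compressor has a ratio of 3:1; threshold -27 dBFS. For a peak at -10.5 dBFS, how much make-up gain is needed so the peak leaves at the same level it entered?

Overshoot 16.5 dB → 16.5/3 = 5.5 dB after compression, so the compressed level is -27 + 5.5 = -21.5 dBFS.
Make-up = target − compressed = -10.5 − (-21.5) = 11 dB.

11 dB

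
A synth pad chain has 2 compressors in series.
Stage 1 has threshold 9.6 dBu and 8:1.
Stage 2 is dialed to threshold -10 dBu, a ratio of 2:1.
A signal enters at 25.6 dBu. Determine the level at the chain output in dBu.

0.8 dBu

Stage 1: 25.6 dBu is 16 dB over 9.6 dBu; at 8:1 that becomes 2 dB over, giving 11.6 dBu.
Stage 2: overshoot 21.6 dB → 21.6/2 = 10.8 dB → 0.8 dBu.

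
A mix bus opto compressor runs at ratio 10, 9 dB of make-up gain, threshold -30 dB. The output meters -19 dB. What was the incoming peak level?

-10 dB

Remove make-up: -19 − 9 = -28 dB.
Post-compression overshoot = -28 − (-30) = 2 dB.
Before 10:1 compression the overshoot was 2 × 10 = 20 dB, so input = -30 + 20 = -10 dB.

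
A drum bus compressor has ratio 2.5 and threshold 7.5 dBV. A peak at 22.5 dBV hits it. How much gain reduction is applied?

The signal is 15 dB above threshold.
At 2.5:1, output sits 15/2.5 = 6 dB above threshold.
GR = overshoot in − overshoot out = 15 − 6 = 9 dB.

9 dB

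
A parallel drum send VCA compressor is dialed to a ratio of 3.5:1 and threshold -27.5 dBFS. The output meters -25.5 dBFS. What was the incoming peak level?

Post-compression overshoot = -25.5 − (-27.5) = 2 dB.
Undo the ratio: input overshoot = 2 × 3.5 = 7 dB, giving input = -20.5 dBFS.

-20.5 dBFS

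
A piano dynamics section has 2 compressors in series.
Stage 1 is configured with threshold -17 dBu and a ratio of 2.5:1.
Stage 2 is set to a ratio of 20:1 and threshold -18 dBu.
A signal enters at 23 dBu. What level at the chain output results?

-17.15 dBu

Stage 1: overshoot 40 dB → 40/2.5 = 16 dB → -1 dBu.
Stage 2: 17 dB above -18 dBu, reduced 20:1 to 0.85 dB above → -17.15 dBu.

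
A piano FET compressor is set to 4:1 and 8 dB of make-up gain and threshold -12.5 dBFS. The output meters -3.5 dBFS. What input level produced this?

Stripping the +8 dB make-up gives -11.5 dBFS at the gain stage.
That's 1 dB above the -12.5 dBFS threshold.
Undo the ratio: input overshoot = 1 × 4 = 4 dB, giving input = -8.5 dBFS.

-8.5 dBFS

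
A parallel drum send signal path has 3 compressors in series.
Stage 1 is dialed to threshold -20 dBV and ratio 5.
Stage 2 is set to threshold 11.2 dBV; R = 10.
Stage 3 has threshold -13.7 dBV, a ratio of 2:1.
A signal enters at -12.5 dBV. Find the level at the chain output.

Stage 1: 7.5 dB above -20 dBV, reduced 5:1 to 1.5 dB above → -18.5 dBV.
Stage 2: below threshold (-18.5 ≤ 11.2); passes unchanged; output -18.5 dBV.
Stage 3: below threshold (-18.5 ≤ -13.7); passes unchanged; output -18.5 dBV.

-18.5 dBV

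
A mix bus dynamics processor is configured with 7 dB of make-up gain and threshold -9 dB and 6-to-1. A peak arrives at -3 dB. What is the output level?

-3 dB sits 6 dB over threshold.
6:1 compression reduces that to 6/6 = 1 dB over.
So the level is -9 + 1 = -8 dB; make-up adds 7 dB, giving -1 dB.

-1 dB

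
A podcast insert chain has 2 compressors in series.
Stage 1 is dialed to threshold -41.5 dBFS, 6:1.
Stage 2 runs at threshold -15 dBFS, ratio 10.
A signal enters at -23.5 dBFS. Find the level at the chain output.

Stage 1: -23.5 dBFS is 18 dB over -41.5 dBFS; at 6:1 that becomes 3 dB over, giving -38.5 dBFS.
Stage 2: below threshold (-38.5 ≤ -15); passes unchanged; output -38.5 dBFS.

-38.5 dBFS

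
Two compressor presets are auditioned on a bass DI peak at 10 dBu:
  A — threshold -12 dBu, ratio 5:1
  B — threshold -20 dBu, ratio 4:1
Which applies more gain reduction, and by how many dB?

B, by 4.9 dB

A: GR = 22 − 22/5 = 17.6 dB.
B: GR = 30 − 30/4 = 22.5 dB.
B reduces 4.9 dB more.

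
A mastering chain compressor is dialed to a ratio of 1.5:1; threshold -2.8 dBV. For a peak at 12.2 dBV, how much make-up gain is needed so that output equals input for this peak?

The peak compresses to -2.8 + 15/1.5 = 7.2 dBV.
To reach 12.2 dBV requires 12.2 − 7.2 = 5 dB of make-up.

5 dB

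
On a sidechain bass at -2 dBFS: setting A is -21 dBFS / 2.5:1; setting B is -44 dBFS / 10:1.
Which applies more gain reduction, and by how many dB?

A: GR = 19 − 19/2.5 = 11.4 dB.
B: GR = 42 − 42/10 = 37.8 dB.
Difference: 26.4 dB in favour of B.

B, by 26.4 dB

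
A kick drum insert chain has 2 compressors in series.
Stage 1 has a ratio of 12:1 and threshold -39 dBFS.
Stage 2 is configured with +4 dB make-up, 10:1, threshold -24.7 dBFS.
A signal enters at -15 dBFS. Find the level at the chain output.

Stage 1: -15 dBFS is 24 dB over -39 dBFS; at 12:1 that becomes 2 dB over, giving -37 dBFS.
Stage 2: -37 dBFS ≤ -24.7 dBFS, so stage 2 doesn't engage; make-up brings it to -33 dBFS.

-33 dBFS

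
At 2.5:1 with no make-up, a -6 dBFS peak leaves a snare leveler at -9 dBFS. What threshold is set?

-11 dBFS

Gain reduction = -6 − (-9) = 3 dB; output overshoot = GR / (R − 1) = 3 / 1.5 = 2 dB.
Threshold = output − output overshoot = -9 − 2 = -11 dBFS.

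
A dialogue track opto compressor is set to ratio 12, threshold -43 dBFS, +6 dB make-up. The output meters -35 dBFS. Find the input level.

Remove make-up: -35 − 6 = -41 dBFS.
The compressed level sits -41 − (-43) = 2 dB over threshold.
Before 12:1 compression the overshoot was 2 × 12 = 24 dB, so input = -43 + 24 = -19 dBFS.

-19 dBFS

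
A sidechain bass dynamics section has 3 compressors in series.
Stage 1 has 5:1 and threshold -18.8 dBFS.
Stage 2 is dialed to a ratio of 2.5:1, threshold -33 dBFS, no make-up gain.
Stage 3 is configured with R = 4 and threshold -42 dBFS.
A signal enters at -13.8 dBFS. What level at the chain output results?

Stage 1: -13.8 dBFS is 5 dB over -18.8 dBFS; at 5:1 that becomes 1 dB over, giving -17.8 dBFS.
Stage 2: -17.8 dBFS is 15.2 dB over -33 dBFS; at 2.5:1 that becomes 6.08 dB over, giving -26.92 dBFS.
Stage 3: 15.08 dB above -42 dBFS, reduced 4:1 to 3.77 dB above → -38.23 dBFS.

-38.23 dBFS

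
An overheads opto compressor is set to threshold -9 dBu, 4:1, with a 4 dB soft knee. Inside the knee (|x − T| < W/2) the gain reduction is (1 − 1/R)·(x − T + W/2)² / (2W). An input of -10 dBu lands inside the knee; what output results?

-10.09375 dBu

x − T + W/2 = -10 − (-9) + 2 = 1.
GR = (1 − 1/4) × 1² / 8 = 0.75 × 1 / 8 = 0.09375 dB.
Output = -10 − 0.09375 = -10.09375 dBu.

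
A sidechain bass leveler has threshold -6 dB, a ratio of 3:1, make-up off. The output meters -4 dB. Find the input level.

0 dB

Post-compression overshoot = -4 − (-6) = 2 dB.
Undo the ratio: input overshoot = 2 × 3 = 6 dB, giving input = 0 dB.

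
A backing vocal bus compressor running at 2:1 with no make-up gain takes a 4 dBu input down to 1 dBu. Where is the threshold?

Input is 6 dB above T (since output overshoot × R = input overshoot: (1 − T)·2 = 4 − T gives T = -2 dBu).
Check: -2 + (4 − (-2))/2 = -2 + 3 = 1 dBu. ✓

-2 dBu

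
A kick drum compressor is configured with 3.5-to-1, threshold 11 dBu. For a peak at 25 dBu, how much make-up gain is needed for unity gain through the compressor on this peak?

10 dB

Without make-up, output = threshold + overshoot/3.5 = 11 + 4 = 15 dBu.
Gap to target: 10 dB.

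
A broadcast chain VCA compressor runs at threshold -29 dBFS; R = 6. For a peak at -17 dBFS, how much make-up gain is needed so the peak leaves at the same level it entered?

10 dB

Overshoot 12 dB → 12/6 = 2 dB after compression, so the compressed level is -29 + 2 = -27 dBFS.
Make-up = target − compressed = -17 − (-27) = 10 dB.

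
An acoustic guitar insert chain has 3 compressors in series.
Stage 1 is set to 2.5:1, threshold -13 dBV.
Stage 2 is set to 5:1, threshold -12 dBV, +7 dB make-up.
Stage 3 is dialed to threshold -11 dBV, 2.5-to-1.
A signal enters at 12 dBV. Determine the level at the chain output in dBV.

-7.88 dBV

Stage 1: overshoot 25 dB → 25/2.5 = 10 dB → -3 dBV.
Stage 2: overshoot 9 dB → 9/5 = 1.8 dB → -10.2 dBV; +7 dB make-up → -3.2 dBV.
Stage 3: overshoot 7.8 dB → 7.8/2.5 = 3.12 dB → -7.88 dBV.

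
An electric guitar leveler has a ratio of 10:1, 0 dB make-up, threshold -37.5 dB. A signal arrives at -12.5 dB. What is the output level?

Overshoot: -12.5 − (-37.5) = 25 dB.
The 25 dB excess becomes 2.5 dB after 10:1 reduction.
So the level is -37.5 + 2.5 = -35 dB.

-35 dB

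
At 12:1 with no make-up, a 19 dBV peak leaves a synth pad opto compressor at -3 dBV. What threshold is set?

Gain reduction = 19 − (-3) = 22 dB; output overshoot = GR / (R − 1) = 22 / 11 = 2 dB.
Threshold = output − output overshoot = -3 − 2 = -5 dBV.

-5 dBV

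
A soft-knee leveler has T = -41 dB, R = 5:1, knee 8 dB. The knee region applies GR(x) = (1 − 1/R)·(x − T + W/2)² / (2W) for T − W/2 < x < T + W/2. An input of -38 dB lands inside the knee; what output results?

-40.45 dB

x − T + W/2 = -38 − (-41) + 4 = 7.
GR = (1 − 1/5) × 7² / 16 = 0.8 × 49 / 16 = 2.45 dB.
Output = -38 − 2.45 = -40.45 dB.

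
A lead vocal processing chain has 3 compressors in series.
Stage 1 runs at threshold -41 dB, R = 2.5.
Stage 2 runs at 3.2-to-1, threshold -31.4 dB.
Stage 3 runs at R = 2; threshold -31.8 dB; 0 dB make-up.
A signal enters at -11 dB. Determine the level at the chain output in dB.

Stage 1: 30 dB above -41 dB, reduced 2.5:1 to 12 dB above → -29 dB.
Stage 2: 2.4 dB above -31.4 dB, reduced 3.2:1 to 0.75 dB above → -30.65 dB.
Stage 3: 1.15 dB above -31.8 dB, reduced 2:1 to 0.575 dB above → -31.225 dB.

-31.225 dB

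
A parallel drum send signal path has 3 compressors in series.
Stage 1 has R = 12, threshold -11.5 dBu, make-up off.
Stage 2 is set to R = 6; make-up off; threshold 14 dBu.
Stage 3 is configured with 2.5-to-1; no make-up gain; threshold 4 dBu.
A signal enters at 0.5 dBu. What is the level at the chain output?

Stage 1: 0.5 dBu is 12 dB over -11.5 dBu; at 12:1 that becomes 1 dB over, giving -10.5 dBu.
Stage 2: -10.5 dBu ≤ 14 dBu, so stage 2 doesn't engage; output -10.5 dBu.
Stage 3: -10.5 dBu ≤ 4 dBu, so stage 3 doesn't engage; output -10.5 dBu.

-10.5 dBu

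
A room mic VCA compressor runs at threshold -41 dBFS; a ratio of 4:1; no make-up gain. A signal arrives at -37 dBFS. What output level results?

-40 dBFS

Overshoot: -37 − (-41) = 4 dB.
The 4 dB excess becomes 1 dB after 4:1 reduction.
That puts the output at -40 dBFS.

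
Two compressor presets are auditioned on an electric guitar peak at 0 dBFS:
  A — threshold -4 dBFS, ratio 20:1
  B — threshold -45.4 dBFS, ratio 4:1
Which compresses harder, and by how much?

B, by 30.25 dB

A: overshoot 4 dB → output overshoot 0.2 dB → GR 3.8 dB.
B: overshoot 45.4 dB → output overshoot 11.35 dB → GR 34.05 dB.
B applies 30.25 dB more gain reduction.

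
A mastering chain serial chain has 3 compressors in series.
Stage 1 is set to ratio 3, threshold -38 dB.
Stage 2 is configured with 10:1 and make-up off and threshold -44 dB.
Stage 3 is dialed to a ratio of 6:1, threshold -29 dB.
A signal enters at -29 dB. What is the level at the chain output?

Stage 1: 9 dB above -38 dB, reduced 3:1 to 3 dB above → -35 dB.
Stage 2: overshoot 9 dB → 9/10 = 0.9 dB → -43.1 dB.
Stage 3: -43.1 dB is at or below the -29 dB threshold — no compression; output -43.1 dB.

-43.1 dB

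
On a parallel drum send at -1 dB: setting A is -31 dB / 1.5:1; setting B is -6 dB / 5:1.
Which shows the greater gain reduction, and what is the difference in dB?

A: 30 dB over, compressed to 20 dB over, so 10 dB of GR.
B: 5 dB over, compressed to 1 dB over, so 4 dB of GR.
A reduces 6 dB more.

A, by 6 dB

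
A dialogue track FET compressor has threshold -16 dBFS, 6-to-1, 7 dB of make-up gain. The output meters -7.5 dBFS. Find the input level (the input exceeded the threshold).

Remove make-up: -7.5 − 7 = -14.5 dBFS.
That's 1.5 dB above the -16 dBFS threshold.
Before 6:1 compression the overshoot was 1.5 × 6 = 9 dB, so input = -16 + 9 = -7 dBFS.

-7 dBFS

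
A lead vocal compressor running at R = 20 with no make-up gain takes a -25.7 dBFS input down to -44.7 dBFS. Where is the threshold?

Let T be the threshold. Output overshoot = (input overshoot)/R, so -44.7 − T = (-25.7 − T)/20.
20·(-44.7 − T) = -25.7 − T → 19·T = -894 − (-25.7) = -868.3.
T = -868.3/19 = -45.7 dBFS.

-45.7 dBFS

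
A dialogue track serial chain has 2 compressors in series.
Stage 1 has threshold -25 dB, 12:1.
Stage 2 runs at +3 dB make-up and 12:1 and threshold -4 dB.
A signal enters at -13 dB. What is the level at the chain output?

-21 dB

Stage 1: 12 dB above -25 dB, reduced 12:1 to 1 dB above → -24 dB.
Stage 2: -24 dB ≤ -4 dB, so stage 2 doesn't engage; make-up brings it to -21 dB.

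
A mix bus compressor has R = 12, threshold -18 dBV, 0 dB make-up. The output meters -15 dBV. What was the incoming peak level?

That's 3 dB above the -18 dBV threshold.
Undo the ratio: input overshoot = 3 × 12 = 36 dB, giving input = 18 dBV.

18 dBV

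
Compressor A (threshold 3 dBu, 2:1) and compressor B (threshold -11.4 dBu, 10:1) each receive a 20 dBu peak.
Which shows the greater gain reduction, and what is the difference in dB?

A: 17 dB over, compressed to 8.5 dB over, so 8.5 dB of GR.
B: 31.4 dB over, compressed to 3.14 dB over, so 28.26 dB of GR.
Difference: 19.76 dB in favour of B.

B, by 19.76 dB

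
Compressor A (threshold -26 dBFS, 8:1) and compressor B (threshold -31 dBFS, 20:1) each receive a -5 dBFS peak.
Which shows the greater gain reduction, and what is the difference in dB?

A: overshoot 21 dB → output overshoot 2.625 dB → GR 18.375 dB.
B: overshoot 26 dB → output overshoot 1.3 dB → GR 24.7 dB.
B applies 6.325 dB more gain reduction.

B, by 6.325 dB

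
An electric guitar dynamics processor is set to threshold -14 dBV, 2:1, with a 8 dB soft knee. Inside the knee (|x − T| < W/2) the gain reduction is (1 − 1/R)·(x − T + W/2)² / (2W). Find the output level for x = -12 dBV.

x − T + W/2 = -12 − (-14) + 4 = 6.
GR = (1 − 1/2) × 6² / 16 = 0.5 × 36 / 16 = 1.125 dB.
Output = -12 − 1.125 = -13.125 dBV.

-13.125 dBV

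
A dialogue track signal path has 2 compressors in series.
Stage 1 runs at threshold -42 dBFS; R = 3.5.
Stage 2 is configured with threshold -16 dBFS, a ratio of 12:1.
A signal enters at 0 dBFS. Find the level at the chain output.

-30 dBFS

Stage 1: overshoot 42 dB → 42/3.5 = 12 dB → -30 dBFS.
Stage 2: -30 dBFS ≤ -16 dBFS, so stage 2 doesn't engage; output -30 dBFS.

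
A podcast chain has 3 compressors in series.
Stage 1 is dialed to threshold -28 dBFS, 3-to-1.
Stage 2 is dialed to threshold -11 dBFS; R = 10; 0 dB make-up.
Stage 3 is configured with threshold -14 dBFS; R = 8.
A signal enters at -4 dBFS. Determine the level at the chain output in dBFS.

Stage 1: 24 dB above -28 dBFS, reduced 3:1 to 8 dB above → -20 dBFS.
Stage 2: -20 dBFS ≤ -11 dBFS, so stage 2 doesn't engage; output -20 dBFS.
Stage 3: below threshold (-20 ≤ -14); passes unchanged; output -20 dBFS.

-20 dBFS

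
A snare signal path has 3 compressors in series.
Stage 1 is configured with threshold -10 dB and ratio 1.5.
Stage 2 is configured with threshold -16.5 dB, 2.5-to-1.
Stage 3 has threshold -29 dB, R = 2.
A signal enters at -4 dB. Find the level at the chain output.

Stage 1: overshoot 6 dB → 6/1.5 = 4 dB → -6 dB.
Stage 2: 10.5 dB above -16.5 dB, reduced 2.5:1 to 4.2 dB above → -12.3 dB.
Stage 3: 16.7 dB above -29 dB, reduced 2:1 to 8.35 dB above → -20.65 dB.

-20.65 dB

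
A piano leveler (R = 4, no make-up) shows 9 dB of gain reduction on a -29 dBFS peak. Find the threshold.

Gain reduction = -29 − (-38) = 9 dB; output overshoot = GR / (R − 1) = 9 / 3 = 3 dB.
Threshold = output − output overshoot = -38 − 3 = -41 dBFS.

-41 dBFS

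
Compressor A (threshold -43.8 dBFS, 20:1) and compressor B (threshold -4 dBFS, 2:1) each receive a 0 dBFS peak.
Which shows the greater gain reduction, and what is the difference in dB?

A: overshoot 43.8 dB → output overshoot 2.19 dB → GR 41.61 dB.
B: overshoot 4 dB → output overshoot 2 dB → GR 2 dB.
A reduces 39.61 dB more.

A, by 39.61 dB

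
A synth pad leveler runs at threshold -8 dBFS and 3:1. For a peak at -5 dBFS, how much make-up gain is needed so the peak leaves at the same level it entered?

2 dB

Overshoot 3 dB → 3/3 = 1 dB after compression, so the compressed level is -8 + 1 = -7 dBFS.
Make-up = target − compressed = -5 − (-7) = 2 dB.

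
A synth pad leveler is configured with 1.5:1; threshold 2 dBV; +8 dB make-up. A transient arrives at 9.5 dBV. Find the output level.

15 dBV

9.5 dBV sits 7.5 dB over threshold.
The 7.5 dB excess becomes 5 dB after 1.5:1 reduction.
Output = 2 + 5 = 7 dBV; make-up adds 8 dB, giving 15 dBV.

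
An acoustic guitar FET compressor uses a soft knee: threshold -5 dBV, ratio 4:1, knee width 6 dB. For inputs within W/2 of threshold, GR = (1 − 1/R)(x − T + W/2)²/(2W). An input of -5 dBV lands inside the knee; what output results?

-5.5625 dBV

x − T + W/2 = -5 − (-5) + 3 = 3.
GR = (1 − 1/4) × 3² / 12 = 0.75 × 9 / 12 = 0.5625 dB.
Output = -5 − 0.5625 = -5.5625 dBV.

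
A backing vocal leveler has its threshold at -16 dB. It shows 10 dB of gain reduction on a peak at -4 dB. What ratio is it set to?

6:1

Input overshoot = -4 − (-16) = 12 dB.
Output overshoot = 12 − 10 = 2 dB.
Ratio = input overshoot / output overshoot = 12 / 2 = 6.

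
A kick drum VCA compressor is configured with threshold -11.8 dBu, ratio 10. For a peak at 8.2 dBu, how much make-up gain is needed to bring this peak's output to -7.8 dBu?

Overshoot 20 dB → 20/10 = 2 dB after compression, so the compressed level is -11.8 + 2 = -9.8 dBu.
Make-up = target − compressed = -7.8 − (-9.8) = 2 dB.

2 dB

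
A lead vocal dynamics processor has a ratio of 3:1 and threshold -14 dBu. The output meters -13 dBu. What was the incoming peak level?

Post-compression overshoot = -13 − (-14) = 1 dB.
Before 3:1 compression the overshoot was 1 × 3 = 3 dB, so input = -14 + 3 = -11 dBu.

-11 dBu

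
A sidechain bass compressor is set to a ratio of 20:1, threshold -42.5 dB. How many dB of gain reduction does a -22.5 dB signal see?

-22.5 dB exceeds the threshold by 20 dB.
After 20:1 compression the overshoot becomes 20/20 = 1 dB.
So the signal is attenuated by 20 − 1 = 19 dB.

19 dB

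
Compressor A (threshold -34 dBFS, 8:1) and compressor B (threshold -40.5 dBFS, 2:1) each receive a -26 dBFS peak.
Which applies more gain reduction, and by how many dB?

B, by 0.25 dB

A: 8 dB over, compressed to 1 dB over, so 7 dB of GR.
B: 14.5 dB over, compressed to 7.25 dB over, so 7.25 dB of GR.
B applies 0.25 dB more gain reduction.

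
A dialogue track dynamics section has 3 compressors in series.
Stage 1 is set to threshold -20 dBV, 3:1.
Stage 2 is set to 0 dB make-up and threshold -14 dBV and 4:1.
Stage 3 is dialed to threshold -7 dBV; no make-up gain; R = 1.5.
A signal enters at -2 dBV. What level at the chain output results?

Stage 1: overshoot 18 dB → 18/3 = 6 dB → -14 dBV.
Stage 2: -14 dBV is at or below the -14 dBV threshold — no compression; output -14 dBV.
Stage 3: -14 dBV is at or below the -7 dBV threshold — no compression; output -14 dBV.

-14 dBV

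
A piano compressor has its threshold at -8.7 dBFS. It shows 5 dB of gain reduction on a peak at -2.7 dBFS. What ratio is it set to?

Input overshoot = -2.7 − (-8.7) = 6 dB.
Output overshoot = 6 − 5 = 1 dB.
Ratio = input overshoot / output overshoot = 6 / 1 = 6.

6:1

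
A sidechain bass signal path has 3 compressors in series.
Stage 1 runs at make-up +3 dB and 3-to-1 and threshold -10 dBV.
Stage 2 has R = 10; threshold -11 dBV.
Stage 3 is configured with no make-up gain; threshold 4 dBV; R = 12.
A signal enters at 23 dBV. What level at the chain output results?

Stage 1: overshoot 33 dB → 33/3 = 11 dB → 1 dBV; +3 dB make-up → 4 dBV.
Stage 2: 4 dBV is 15 dB over -11 dBV; at 10:1 that becomes 1.5 dB over, giving -9.5 dBV.
Stage 3: -9.5 dBV is at or below the 4 dBV threshold — no compression; output -9.5 dBV.

-9.5 dBV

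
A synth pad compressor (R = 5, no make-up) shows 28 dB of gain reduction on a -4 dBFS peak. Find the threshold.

Gain reduction = -4 − (-32) = 28 dB; output overshoot = GR / (R − 1) = 28 / 4 = 7 dB.
Threshold = output − output overshoot = -32 − 7 = -39 dBFS.

-39 dBFS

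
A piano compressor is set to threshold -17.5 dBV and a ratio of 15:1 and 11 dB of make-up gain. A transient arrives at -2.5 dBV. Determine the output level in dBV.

The input is 15 dB above the -17.5 dBV threshold.
15:1 compression reduces that to 15/15 = 1 dB over.
Output = -17.5 + 1 = -16.5 dBV; make-up adds 11 dB, giving -5.5 dBV.

-5.5 dBV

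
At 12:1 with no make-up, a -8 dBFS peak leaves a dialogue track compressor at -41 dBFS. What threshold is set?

-44 dBFS

Let T be the threshold. Output overshoot = (input overshoot)/R, so -41 − T = (-8 − T)/12.
12·(-41 − T) = -8 − T → 11·T = -492 − (-8) = -484.
T = -484/11 = -44 dBFS.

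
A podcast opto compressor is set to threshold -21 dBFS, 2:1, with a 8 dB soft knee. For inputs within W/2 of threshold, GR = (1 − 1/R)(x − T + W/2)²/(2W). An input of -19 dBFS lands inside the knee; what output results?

x − T + W/2 = -19 − (-21) + 4 = 6.
GR = (1 − 1/2) × 6² / 16 = 0.5 × 36 / 16 = 1.125 dB.
Output = -19 − 1.125 = -20.125 dBFS.

-20.125 dBFS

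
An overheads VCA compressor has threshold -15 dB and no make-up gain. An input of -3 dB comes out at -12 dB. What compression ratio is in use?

Input overshoot = -3 − (-15) = 12 dB; output overshoot = -12 − (-15) = 3 dB.
Ratio = 12 / 3 = 4.

4:1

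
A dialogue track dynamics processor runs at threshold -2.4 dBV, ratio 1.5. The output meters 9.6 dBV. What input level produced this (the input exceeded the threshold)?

The compressed level sits 9.6 − (-2.4) = 12 dB over threshold.
Input overshoot = R × output overshoot = 18 dB → input = -2.4 + 18 = 15.6 dBV.

15.6 dBV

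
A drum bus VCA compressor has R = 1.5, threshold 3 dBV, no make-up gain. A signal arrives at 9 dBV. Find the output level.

The input is 6 dB above the 3 dBV threshold.
At 1.5:1 the overshoot is divided by 1.5, leaving 4 dB above threshold.
Output = 3 + 4 = 7 dBV.

7 dBV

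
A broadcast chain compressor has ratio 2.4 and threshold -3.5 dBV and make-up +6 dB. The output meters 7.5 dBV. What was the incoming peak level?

Stripping the +6 dB make-up gives 1.5 dBV at the gain stage.
Post-compression overshoot = 1.5 − (-3.5) = 5 dB.
Before 2.4:1 compression the overshoot was 5 × 2.4 = 12 dB, so input = -3.5 + 12 = 8.5 dBV.

8.5 dBV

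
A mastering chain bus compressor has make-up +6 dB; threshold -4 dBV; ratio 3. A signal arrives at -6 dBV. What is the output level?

-6 dBV is 2 dB below the -4 dBV threshold, so no gain reduction is applied.
Make-up gain adds 6 dB: -6 + 6 = 0 dBV.

0 dBV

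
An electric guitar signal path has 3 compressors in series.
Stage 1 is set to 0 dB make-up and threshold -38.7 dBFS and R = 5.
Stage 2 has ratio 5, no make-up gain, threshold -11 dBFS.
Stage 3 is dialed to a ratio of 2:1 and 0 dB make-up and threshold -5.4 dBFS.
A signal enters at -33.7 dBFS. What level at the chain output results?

Stage 1: -33.7 dBFS is 5 dB over -38.7 dBFS; at 5:1 that becomes 1 dB over, giving -37.7 dBFS.
Stage 2: below threshold (-37.7 ≤ -11); passes unchanged; output -37.7 dBFS.
Stage 3: -37.7 dBFS ≤ -5.4 dBFS, so stage 3 doesn't engage; output -37.7 dBFS.

-37.7 dBFS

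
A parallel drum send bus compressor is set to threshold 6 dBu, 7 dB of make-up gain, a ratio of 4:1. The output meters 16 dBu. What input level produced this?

Stripping the +7 dB make-up gives 9 dBu at the gain stage.
The compressed level sits 9 − 6 = 3 dB over threshold.
Undo the ratio: input overshoot = 3 × 4 = 12 dB, giving input = 18 dBu.

18 dBu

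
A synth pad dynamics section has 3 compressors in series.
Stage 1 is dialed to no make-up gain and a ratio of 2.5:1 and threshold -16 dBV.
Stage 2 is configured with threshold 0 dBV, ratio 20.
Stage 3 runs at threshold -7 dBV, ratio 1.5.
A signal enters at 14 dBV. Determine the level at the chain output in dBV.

-5 dBV

Stage 1: 14 dBV is 30 dB over -16 dBV; at 2.5:1 that becomes 12 dB over, giving -4 dBV.
Stage 2: -4 dBV ≤ 0 dBV, so stage 2 doesn't engage; output -4 dBV.
Stage 3: -4 dBV is 3 dB over -7 dBV; at 1.5:1 that becomes 2 dB over, giving -5 dBV.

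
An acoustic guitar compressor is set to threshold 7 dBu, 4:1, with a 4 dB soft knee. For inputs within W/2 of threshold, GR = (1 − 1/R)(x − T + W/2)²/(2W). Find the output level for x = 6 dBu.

x − T + W/2 = 6 − 7 + 2 = 1.
GR = (1 − 1/4) × 1² / 8 = 0.75 × 1 / 8 = 0.09375 dB.
Output = 6 − 0.09375 = 5.90625 dBu.

5.90625 dBu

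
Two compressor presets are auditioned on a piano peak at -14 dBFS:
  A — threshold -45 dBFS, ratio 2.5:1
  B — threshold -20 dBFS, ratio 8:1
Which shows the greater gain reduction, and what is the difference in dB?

A: overshoot 31 dB → output overshoot 12.4 dB → GR 18.6 dB.
B: overshoot 6 dB → output overshoot 0.75 dB → GR 5.25 dB.
A applies 13.35 dB more gain reduction.

A, by 13.35 dB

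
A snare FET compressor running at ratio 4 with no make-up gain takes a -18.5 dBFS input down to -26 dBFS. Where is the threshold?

Gain reduction = -18.5 − (-26) = 7.5 dB; output overshoot = GR / (R − 1) = 7.5 / 3 = 2.5 dB.
Threshold = output − output overshoot = -26 − 2.5 = -28.5 dBFS.

-28.5 dBFS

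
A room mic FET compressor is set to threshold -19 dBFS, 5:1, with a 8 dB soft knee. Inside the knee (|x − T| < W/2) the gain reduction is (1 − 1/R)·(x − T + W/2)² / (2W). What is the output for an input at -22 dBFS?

x − T + W/2 = -22 − (-19) + 4 = 1.
GR = (1 − 1/5) × 1² / 16 = 0.8 × 1 / 16 = 0.05 dB.
Output = -22 − 0.05 = -22.05 dBFS.

-22.05 dBFS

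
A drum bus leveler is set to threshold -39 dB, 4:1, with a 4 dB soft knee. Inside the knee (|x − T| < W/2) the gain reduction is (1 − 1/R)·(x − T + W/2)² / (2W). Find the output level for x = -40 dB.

x − T + W/2 = -40 − (-39) + 2 = 1.
GR = (1 − 1/4) × 1² / 8 = 0.75 × 1 / 8 = 0.09375 dB.
Output = -40 − 0.09375 = -40.09375 dB.

-40.09375 dB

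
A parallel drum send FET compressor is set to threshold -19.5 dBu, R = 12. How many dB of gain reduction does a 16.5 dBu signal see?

33 dB

16.5 dBu exceeds the threshold by 36 dB.
A 12:1 ratio leaves 3 dB of that excess.
Gain reduction = 36 − 3 = 33 dB.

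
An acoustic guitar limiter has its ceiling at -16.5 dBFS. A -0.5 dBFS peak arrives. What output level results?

-16.5 dBFS

A brickwall limiter is an ∞:1 compressor: any input above the ceiling is clamped to -16.5 dBFS.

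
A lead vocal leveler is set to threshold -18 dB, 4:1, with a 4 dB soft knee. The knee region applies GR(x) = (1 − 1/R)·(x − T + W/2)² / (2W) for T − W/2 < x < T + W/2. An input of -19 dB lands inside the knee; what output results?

-19.09375 dB

x − T + W/2 = -19 − (-18) + 2 = 1.
GR = (1 − 1/4) × 1² / 8 = 0.75 × 1 / 8 = 0.09375 dB.
Output = -19 − 0.09375 = -19.09375 dB.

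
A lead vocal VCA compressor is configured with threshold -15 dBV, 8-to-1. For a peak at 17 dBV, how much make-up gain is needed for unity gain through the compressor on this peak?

28 dB

The peak compresses to -15 + 32/8 = -11 dBV.
To reach 17 dBV requires 17 − (-11) = 28 dB of make-up.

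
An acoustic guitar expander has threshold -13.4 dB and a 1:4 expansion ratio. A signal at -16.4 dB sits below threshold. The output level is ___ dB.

The input is 3 dB below the -13.4 dB threshold.
A 1:4 expander multiplies undershoot by 4: 3 × 4 = 12 dB below threshold.
Output = -13.4 − 12 = -25.4 dB.

-25.4 dB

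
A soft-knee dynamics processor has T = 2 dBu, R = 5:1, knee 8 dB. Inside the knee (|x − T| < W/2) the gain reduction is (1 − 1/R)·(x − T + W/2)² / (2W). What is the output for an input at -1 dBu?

-1.05 dBu

x − T + W/2 = -1 − 2 + 4 = 1.
GR = (1 − 1/5) × 1² / 16 = 0.8 × 1 / 16 = 0.05 dB.
Output = -1 − 0.05 = -1.05 dBu.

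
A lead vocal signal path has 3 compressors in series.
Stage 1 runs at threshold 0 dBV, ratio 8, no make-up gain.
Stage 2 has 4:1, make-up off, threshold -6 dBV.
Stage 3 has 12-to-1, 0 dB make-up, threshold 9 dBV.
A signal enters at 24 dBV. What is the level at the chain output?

Stage 1: 24 dB above 0 dBV, reduced 8:1 to 3 dB above → 3 dBV.
Stage 2: overshoot 9 dB → 9/4 = 2.25 dB → -3.75 dBV.
Stage 3: -3.75 dBV ≤ 9 dBV, so stage 3 doesn't engage; output -3.75 dBV.

-3.75 dBV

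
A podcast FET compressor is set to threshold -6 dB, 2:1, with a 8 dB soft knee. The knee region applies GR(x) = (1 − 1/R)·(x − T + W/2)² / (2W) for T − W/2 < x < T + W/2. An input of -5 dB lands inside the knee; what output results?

-5.78125 dB

x − T + W/2 = -5 − (-6) + 4 = 5.
GR = (1 − 1/2) × 5² / 16 = 0.5 × 25 / 16 = 0.78125 dB.
Output = -5 − 0.78125 = -5.78125 dB.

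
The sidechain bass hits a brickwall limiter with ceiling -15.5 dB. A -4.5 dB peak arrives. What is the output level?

At ∞:1, everything above -15.5 dB is held at the ceiling.

-15.5 dB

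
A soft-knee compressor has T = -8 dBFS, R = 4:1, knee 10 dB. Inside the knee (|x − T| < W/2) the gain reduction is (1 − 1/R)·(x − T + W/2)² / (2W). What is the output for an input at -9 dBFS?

-9.6 dBFS

x − T + W/2 = -9 − (-8) + 5 = 4.
GR = (1 − 1/4) × 4² / 20 = 0.75 × 16 / 20 = 0.6 dB.
Output = -9 − 0.6 = -9.6 dBFS.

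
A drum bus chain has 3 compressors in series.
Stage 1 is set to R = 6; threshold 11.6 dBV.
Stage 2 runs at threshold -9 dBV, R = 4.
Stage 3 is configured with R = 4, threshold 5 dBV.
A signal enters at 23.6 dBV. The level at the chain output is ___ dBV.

-3.35 dBV

Stage 1: 23.6 dBV is 12 dB over 11.6 dBV; at 6:1 that becomes 2 dB over, giving 13.6 dBV.
Stage 2: 22.6 dB above -9 dBV, reduced 4:1 to 5.65 dB above → -3.35 dBV.
Stage 3: -3.35 dBV is at or below the 5 dBV threshold — no compression; output -3.35 dBV.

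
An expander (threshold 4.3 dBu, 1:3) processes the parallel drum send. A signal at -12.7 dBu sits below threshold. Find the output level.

-46.7 dBu

Undershoot = 4.3 − (-12.7) = 17 dB.
At 1:3, that expands to 51 dB under threshold.
Output = 4.3 − 51 = -46.7 dBu.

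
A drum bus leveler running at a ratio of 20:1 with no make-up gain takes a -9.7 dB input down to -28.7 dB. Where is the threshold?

Let T be the threshold. Output overshoot = (input overshoot)/R, so -28.7 − T = (-9.7 − T)/20.
20·(-28.7 − T) = -9.7 − T → 19·T = -574 − (-9.7) = -564.3.
T = -564.3/19 = -29.7 dB.

-29.7 dB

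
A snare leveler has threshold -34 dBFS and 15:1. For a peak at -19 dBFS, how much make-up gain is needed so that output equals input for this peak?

14 dB

Without make-up, output = threshold + overshoot/15 = -34 + 1 = -33 dBFS.
Gap to target: 14 dB.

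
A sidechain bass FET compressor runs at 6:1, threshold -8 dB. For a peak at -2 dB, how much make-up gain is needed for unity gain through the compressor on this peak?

Without make-up, output = threshold + overshoot/6 = -8 + 1 = -7 dB.
Gap to target: 5 dB.

5 dB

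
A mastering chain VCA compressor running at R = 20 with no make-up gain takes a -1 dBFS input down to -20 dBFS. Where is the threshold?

Let T be the threshold. Output overshoot = (input overshoot)/R, so -20 − T = (-1 − T)/20.
20·(-20 − T) = -1 − T → 19·T = -400 − (-1) = -399.
T = -399/19 = -21 dBFS.

-21 dBFS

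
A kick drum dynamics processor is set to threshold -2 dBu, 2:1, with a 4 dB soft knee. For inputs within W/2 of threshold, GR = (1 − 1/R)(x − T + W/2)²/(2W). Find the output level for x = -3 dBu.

-3.0625 dBu

x − T + W/2 = -3 − (-2) + 2 = 1.
GR = (1 − 1/2) × 1² / 8 = 0.5 × 1 / 8 = 0.0625 dB.
Output = -3 − 0.0625 = -3.0625 dBu.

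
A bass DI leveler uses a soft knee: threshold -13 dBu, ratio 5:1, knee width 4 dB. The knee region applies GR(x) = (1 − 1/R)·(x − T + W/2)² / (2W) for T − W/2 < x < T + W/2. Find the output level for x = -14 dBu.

x − T + W/2 = -14 − (-13) + 2 = 1.
GR = (1 − 1/5) × 1² / 8 = 0.8 × 1 / 8 = 0.1 dB.
Output = -14 − 0.1 = -14.1 dBu.

-14.1 dBu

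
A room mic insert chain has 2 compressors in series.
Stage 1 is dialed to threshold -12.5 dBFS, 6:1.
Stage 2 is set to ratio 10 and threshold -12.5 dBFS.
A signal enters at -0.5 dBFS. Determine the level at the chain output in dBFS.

-12.3 dBFS

Stage 1: overshoot 12 dB → 12/6 = 2 dB → -10.5 dBFS.
Stage 2: -10.5 dBFS is 2 dB over -12.5 dBFS; at 10:1 that becomes 0.2 dB over, giving -12.3 dBFS.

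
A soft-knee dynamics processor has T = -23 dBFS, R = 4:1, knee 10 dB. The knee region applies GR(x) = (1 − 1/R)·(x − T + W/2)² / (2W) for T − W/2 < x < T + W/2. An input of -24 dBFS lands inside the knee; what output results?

-24.6 dBFS

x − T + W/2 = -24 − (-23) + 5 = 4.
GR = (1 − 1/4) × 4² / 20 = 0.75 × 16 / 20 = 0.6 dB.
Output = -24 − 0.6 = -24.6 dBFS.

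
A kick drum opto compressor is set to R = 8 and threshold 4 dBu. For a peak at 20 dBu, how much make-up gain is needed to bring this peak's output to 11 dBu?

The peak compresses to 4 + 16/8 = 6 dBu.
To reach 11 dBu requires 11 − 6 = 5 dB of make-up.

5 dB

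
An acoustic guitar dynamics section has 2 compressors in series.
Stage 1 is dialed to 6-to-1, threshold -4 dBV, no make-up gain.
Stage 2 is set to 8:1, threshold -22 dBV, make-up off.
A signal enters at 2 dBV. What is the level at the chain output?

Stage 1: overshoot 6 dB → 6/6 = 1 dB → -3 dBV.
Stage 2: -3 dBV is 19 dB over -22 dBV; at 8:1 that becomes 2.375 dB over, giving -19.625 dBV.

-19.625 dBV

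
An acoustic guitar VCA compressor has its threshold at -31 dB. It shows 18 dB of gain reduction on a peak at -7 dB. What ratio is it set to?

Input overshoot = -7 − (-31) = 24 dB.
Output overshoot = 24 − 18 = 6 dB.
Ratio = input overshoot / output overshoot = 24 / 6 = 4.

4:1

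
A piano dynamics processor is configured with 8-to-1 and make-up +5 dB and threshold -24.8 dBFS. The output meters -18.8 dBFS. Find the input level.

-16.8 dBFS

Stripping the +5 dB make-up gives -23.8 dBFS at the gain stage.
Post-compression overshoot = -23.8 − (-24.8) = 1 dB.
Undo the ratio: input overshoot = 1 × 8 = 8 dB, giving input = -16.8 dBFS.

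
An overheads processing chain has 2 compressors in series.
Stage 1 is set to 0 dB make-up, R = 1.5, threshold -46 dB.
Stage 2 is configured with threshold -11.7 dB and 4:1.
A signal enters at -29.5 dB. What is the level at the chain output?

-35 dB

Stage 1: -29.5 dB is 16.5 dB over -46 dB; at 1.5:1 that becomes 11 dB over, giving -35 dB.
Stage 2: -35 dB is at or below the -11.7 dB threshold — no compression; output -35 dB.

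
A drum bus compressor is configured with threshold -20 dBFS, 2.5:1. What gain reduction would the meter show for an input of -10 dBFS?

6 dB

The signal is 10 dB above threshold.
After 2.5:1 compression the overshoot becomes 10/2.5 = 4 dB.
Gain reduction = 10 − 4 = 6 dB.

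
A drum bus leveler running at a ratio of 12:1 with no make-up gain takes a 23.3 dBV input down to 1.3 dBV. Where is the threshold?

-0.7 dBV

Input is 24 dB above T (since output overshoot × R = input overshoot: (1.3 − T)·12 = 23.3 − T gives T = -0.7 dBV).
Check: -0.7 + (23.3 − (-0.7))/12 = -0.7 + 2 = 1.3 dBV. ✓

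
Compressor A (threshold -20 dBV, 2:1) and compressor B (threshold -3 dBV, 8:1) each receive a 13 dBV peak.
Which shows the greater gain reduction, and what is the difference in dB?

A: overshoot 33 dB → output overshoot 16.5 dB → GR 16.5 dB.
B: overshoot 16 dB → output overshoot 2 dB → GR 14 dB.
A applies 2.5 dB more gain reduction.

A, by 2.5 dB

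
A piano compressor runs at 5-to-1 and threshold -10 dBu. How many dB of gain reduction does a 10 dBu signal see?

16 dB

The signal is 20 dB above threshold.
After 5:1 compression the overshoot becomes 20/5 = 4 dB.
So the signal is attenuated by 20 − 4 = 16 dB.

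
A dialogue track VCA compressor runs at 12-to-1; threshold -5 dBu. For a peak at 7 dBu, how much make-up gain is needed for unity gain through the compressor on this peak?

Overshoot 12 dB → 12/12 = 1 dB after compression, so the compressed level is -5 + 1 = -4 dBu.
Make-up = target − compressed = 7 − (-4) = 11 dB.

11 dB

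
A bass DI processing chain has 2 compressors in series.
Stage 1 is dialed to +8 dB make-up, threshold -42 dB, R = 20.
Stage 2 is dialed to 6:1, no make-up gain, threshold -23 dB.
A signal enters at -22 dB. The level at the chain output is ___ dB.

-33 dB

Stage 1: 20 dB above -42 dB, reduced 20:1 to 1 dB above → -41 dB; +8 dB make-up → -33 dB.
Stage 2: -33 dB is at or below the -23 dB threshold — no compression; output -33 dB.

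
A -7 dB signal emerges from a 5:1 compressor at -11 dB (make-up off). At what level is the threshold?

Input is 5 dB above T (since output overshoot × R = input overshoot: (-11 − T)·5 = -7 − T gives T = -12 dB).
Check: -12 + (-7 − (-12))/5 = -12 + 1 = -11 dB. ✓

-12 dB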